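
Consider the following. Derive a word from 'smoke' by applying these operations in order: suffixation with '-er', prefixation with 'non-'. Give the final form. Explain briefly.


Step 1: Add suffix '-er' to 'smoke' = 'smoker'
Step 2: Add prefix 'non-' to 'smoker' = 'nonsmoker'

nonsmoker


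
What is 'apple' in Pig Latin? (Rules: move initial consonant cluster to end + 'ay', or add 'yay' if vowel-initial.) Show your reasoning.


'apple' starts with a vowel, so add 'yay': 'appleyay'.

appleyay


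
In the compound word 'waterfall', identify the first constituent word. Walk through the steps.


Split 'waterfall' into 'water' + 'fall'. The first part is 'water'.

water


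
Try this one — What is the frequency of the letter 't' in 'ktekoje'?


Letter 't' in 'ktekoje': found at position(s) 2 = 1 occurrence(s).

1


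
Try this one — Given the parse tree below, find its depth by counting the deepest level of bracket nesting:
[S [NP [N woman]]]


Count bracket nesting levels:
'[' at pos 0: depth = 1
'[' at pos 3: depth = 2
'[' at pos 7: depth = 3
Maximum depth reached: 3

3


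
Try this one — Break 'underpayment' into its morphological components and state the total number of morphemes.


Step 1: Identify prefix: 'under' (meaning: beneath/insufficient)
Step 2: Identify root: 'pay'
Step 3: Identify suffix(es): 'ment'
Decomposition: under- (prefix: beneath/insufficient) + pay (root) + -ment (suffix: action/result)
Total morphemes: 3

3 morphemes (under- (prefix: beneath/insufficient) + pay (root) + -ment (suffix: action/result))


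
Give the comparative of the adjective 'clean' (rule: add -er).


Apply comparative formation (add -er): 'clean' -> 'cleaner'.

cleaner


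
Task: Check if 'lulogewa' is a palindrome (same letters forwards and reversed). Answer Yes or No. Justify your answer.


Forward: 'lulogewa'
Reversed: 'awegolul'
They differ.

No


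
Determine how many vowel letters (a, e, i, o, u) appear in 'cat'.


Vowels in 'cat': a = 1 vowels.

1


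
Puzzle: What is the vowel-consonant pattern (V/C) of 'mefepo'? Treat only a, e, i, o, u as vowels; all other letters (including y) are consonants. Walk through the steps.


Letter mapping: m = C, e = V, f = C, e = V, p = C, o = V.

CVCVCV


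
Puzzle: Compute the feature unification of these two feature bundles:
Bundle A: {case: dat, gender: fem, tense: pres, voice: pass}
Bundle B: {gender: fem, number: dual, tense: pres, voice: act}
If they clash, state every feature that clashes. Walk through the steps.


Compare features:
case: A=dat vs B=_ -> unified: dat
gender: A=fem vs B=fem -> unified: fem
number: A=_ vs B=dual -> unified: dual
tense: A=pres vs B=pres -> unified: pres
voice: A=pass vs B=act -> CLASH
Clash detected on feature 'voice' (pass vs act); unification fails.

CLASH on 'voice' (pass vs act)


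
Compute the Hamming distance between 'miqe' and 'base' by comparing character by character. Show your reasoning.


Alignment:
Position 1: 'm' vs 'b' = DIFFER
Position 2: 'i' vs 'a' = DIFFER
Position 3: 'q' vs 's' = DIFFER
Position 4: 'e' vs 'e' = match
Total differences: 3

3


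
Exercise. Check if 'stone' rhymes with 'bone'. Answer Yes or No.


Rime (stressed vowel + following sounds) of 'stone': -one = /oʊn/
Rime of 'bone': -one = /oʊn/
/oʊn/ and /oʊn/ are the same ending sound, so the words rhyme.

Yes


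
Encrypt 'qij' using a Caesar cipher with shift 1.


Shift each letter by 1: q -> r, i -> j, j -> k. Result: 'rjk'.

rjk


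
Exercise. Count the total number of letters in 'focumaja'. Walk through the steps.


Spell out 'focumaja' and number each letter: f(1), o(2), c(3), u(4), m(5), a(6), j(7), a(8). Total: 8 letters.

8


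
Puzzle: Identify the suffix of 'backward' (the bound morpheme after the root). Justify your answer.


The word 'backward' = 'back' (root) + '-ward' (suffix). The suffix is '-ward'.

ward


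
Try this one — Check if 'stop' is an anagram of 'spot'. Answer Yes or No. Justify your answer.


Sorted letters of 'stop': 'opst'
Sorted letters of 'spot': 'opst'
They match.

Yes


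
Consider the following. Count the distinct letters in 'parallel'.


Unique letters in 'parallel': {a, e, l, p, r} = 5 distinct letters.

5


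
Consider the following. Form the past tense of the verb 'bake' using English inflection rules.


Apply rule: Add -d (word ends in -e). 'bake' becomes 'baked'.

baked


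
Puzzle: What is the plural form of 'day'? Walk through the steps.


Apply rule: Add -s. 'day' becomes 'days'.

days


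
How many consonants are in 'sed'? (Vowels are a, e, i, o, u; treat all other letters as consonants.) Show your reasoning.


Consonants in 'sed': s, d = 2 consonants.

2


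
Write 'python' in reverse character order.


Reverse 'python' character by character: 'nohtyp'.

nohtyp


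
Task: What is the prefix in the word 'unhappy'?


The word 'unhappy' = 'un' (prefix) + 'happy' (root). The prefix is 'un'.

un


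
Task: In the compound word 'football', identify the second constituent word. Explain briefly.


Split 'football' into 'foot' + 'ball'. The second part is 'ball'.

ball


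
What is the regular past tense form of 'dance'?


Apply rule: Add -d (word ends in -e). 'dance' becomes 'danced'.

danced


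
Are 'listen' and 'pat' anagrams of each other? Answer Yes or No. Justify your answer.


Sorted letters of 'listen': 'eilnst'
Sorted letters of 'pat': 'apt'
They do not match.

No


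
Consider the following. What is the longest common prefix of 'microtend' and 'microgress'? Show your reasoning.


Compare from the start: 5 characters match: 'micro'. Mismatch at position 6: 't' vs 'g'.

micro


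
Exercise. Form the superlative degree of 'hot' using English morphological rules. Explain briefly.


Apply superlative formation (double final consonant, add -est): 'hot' -> 'hottest'.

hottest


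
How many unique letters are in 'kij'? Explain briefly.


Unique letters in 'kij': {i, j, k} = 3 distinct letters.

3


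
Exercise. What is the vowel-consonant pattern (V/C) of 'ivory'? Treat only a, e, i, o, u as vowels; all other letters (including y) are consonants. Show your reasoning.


Letter mapping: i = V, v = C, o = V, r = C, y = C.

VCVCC


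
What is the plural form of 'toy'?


Apply rule: Add -s. 'toy' becomes 'toys'.

toys


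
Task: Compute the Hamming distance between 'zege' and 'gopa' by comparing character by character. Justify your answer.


Alignment:
Position 1: 'z' vs 'g' = DIFFER
Position 2: 'e' vs 'o' = DIFFER
Position 3: 'g' vs 'p' = DIFFER
Position 4: 'e' vs 'a' = DIFFER
Total differences: 4

4


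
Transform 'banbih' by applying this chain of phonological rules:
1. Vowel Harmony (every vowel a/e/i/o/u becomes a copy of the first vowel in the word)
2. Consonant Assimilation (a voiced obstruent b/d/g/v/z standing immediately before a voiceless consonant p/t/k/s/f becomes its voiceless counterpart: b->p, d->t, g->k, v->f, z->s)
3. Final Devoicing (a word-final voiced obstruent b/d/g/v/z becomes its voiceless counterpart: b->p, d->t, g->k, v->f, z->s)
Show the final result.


Starting form: 'banbih'
Rule 1: Vowel Harmony: all vowels become 'a' (matching first vowel). 'banbih' -> 'banbah'
Rule 2: Consonant Assimilation: no voiced obstruent (b/d/g/v/z) stands immediately before a voiceless consonant (p/t/k/s/f). No change.
Rule 3: Final Devoicing: final consonant 'h' is not one of the voiced obstruents b/d/g/v/z. No change.
Final form: 'banbah'

banbah


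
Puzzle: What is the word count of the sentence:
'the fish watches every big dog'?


Split into words: the | fish | watches | every | big | dog = 6 words.

6


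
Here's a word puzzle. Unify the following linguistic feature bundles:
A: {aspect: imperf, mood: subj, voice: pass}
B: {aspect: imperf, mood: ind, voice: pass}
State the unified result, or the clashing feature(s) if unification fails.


Compare features:
aspect: A=imperf vs B=imperf -> unified: imperf
mood: A=subj vs B=ind -> CLASH
voice: A=pass vs B=pass -> unified: pass
Clash detected on feature 'mood' (subj vs ind); unification fails.

CLASH on 'mood' (subj vs ind)


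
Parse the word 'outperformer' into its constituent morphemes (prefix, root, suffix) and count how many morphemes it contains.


Step 1: Identify prefix: 'out' (meaning: surpass)
Step 2: Identify root: 'perform'
Step 3: Identify suffix(es): 'er'
Decomposition: out- (prefix: surpass) + perform (root) + -er (suffix: one who)
Total morphemes: 3

3 morphemes (out- (prefix: surpass) + perform (root) + -er (suffix: one who))


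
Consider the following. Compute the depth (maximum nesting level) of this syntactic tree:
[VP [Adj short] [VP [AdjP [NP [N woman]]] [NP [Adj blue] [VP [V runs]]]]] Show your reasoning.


Count bracket nesting levels:
'[' at pos 0: depth = 1
'[' at pos 4: depth = 2
'[' at pos 16: depth = 2
'[' at pos 20: depth = 3
'[' at pos 26: depth = 4
'[' at pos 30: depth = 5
'[' at pos 42: depth = 3
'[' at pos 46: depth = 4
'[' at pos 57: depth = 4
'[' at pos 61: depth = 5
Maximum depth reached: 5

5


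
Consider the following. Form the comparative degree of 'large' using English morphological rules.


Apply comparative formation (ends in e: add -r): 'large' -> 'larger'.

larger


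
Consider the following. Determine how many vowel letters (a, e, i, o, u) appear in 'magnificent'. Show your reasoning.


Vowels in 'magnificent': a, i, i, e = 4 vowels.

4


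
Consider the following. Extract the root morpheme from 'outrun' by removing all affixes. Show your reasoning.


Remove prefix 'out' from 'outrun' to get root 'run'.

run


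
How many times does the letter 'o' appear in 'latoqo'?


Letter 'o' in 'latoqo': found at position(s) 4, 6 = 2 occurrence(s).

2


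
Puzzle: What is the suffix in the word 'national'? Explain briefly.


The word 'national' = 'nation' (root) + '-al' (suffix). The suffix is '-al'.

al


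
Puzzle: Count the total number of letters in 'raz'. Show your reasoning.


Spell out 'raz' and number each letter: r(1), a(2), z(3). Total: 3 letters.

3


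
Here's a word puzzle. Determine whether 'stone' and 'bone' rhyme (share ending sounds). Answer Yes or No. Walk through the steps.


Rime (stressed vowel + following sounds) of 'stone': -one = /oʊn/
Rime of 'bone': -one = /oʊn/
/oʊn/ and /oʊn/ are the same ending sound, so the words rhyme.

Yes


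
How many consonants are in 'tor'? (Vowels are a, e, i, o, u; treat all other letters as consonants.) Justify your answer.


Consonants in 'tor': t, r = 2 consonants.

2


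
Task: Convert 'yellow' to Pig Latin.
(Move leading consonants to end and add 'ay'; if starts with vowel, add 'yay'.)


'yellow': move consonant cluster 'y' to end and add 'ay': 'ellowyay'.

ellowyay


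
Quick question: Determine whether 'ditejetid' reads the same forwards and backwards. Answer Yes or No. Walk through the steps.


Forward: 'ditejetid'
Reversed: 'ditejetid'
They are identical.

Yes


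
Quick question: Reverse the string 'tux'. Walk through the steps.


Reverse 'tux' character by character: 'xut'.

xut


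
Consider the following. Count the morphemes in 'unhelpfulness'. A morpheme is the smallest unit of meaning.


Decomposition: un- (prefix) + help (root) + -ful (suffix) + -ness (suffix) = 4 morpheme(s)

4 morphemes


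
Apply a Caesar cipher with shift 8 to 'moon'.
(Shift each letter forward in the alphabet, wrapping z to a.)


Shift each letter by 8: m -> u, o -> w, o -> w, n -> v. Result: 'uwwv'.

uwwv


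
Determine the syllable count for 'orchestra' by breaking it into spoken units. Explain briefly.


Break 'orchestra' into syllables: or-ches-tra -> or | ches | tra = 3 syllables

3 syllables


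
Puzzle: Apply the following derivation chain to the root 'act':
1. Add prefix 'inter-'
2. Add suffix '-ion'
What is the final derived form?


Step 1: Add prefix 'inter-' to 'act' = 'interact'
Step 2: Add suffix '-ion' to 'interact' = 'interaction'

interaction


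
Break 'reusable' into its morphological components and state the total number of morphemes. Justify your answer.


Step 1: Identify prefix: 're' (meaning: again)
Step 2: Identify root: 'use'
Step 3: Identify suffix(es): 'able'
Decomposition: re- (prefix: again) + use (root) + -able (suffix: capable of)
Total morphemes: 3

3 morphemes (re- (prefix: again) + use (root) + -able (suffix: capable of))


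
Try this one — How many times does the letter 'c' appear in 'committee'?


Letter 'c' in 'committee': found at position(s) 1 = 1 occurrence(s).

1


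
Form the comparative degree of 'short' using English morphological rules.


Apply comparative formation (add -er): 'short' -> 'shorter'.

shorter


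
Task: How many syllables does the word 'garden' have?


Break 'garden' into syllables: gar-den -> gar | den = 2 syllables

2 syllables


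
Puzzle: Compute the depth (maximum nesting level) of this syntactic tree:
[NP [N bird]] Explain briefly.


Count bracket nesting levels:
'[' at pos 0: depth = 1
'[' at pos 4: depth = 2
Maximum depth reached: 2

2


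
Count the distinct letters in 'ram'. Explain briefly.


Unique letters in 'ram': {a, m, r} = 3 distinct letters.

3


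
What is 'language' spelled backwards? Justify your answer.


Reverse 'language' character by character: 'egaugnal'.

egaugnal


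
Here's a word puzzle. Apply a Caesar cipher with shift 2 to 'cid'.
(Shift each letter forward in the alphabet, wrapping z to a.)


Shift each letter by 2: c -> e, i -> k, d -> f. Result: 'ekf'.

ekf


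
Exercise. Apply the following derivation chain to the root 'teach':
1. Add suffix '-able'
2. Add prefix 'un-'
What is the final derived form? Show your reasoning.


Step 1: Add suffix '-able' to 'teach' = 'teachable'
Step 2: Add prefix 'un-' to 'teachable' = 'unteachable'

unteachable


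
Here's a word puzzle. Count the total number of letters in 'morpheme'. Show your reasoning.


Spell out 'morpheme' and number each letter: m(1), o(2), r(3), p(4), h(5), e(6), m(7), e(8). Total: 8 letters.

8


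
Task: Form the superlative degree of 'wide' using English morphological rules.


Apply superlative formation (ends in e: add -st): 'wide' -> 'widest'.

widest


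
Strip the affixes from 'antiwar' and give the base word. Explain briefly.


Remove prefix 'anti' from 'antiwar' to get root 'war'.

war


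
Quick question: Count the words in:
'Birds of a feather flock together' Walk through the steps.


Split into words: Birds | of | a | feather | flock | together = 6 words.

6


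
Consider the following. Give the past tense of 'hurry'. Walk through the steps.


Apply rule: Change -y to -ied. 'hurry' becomes 'hurried'.

hurried


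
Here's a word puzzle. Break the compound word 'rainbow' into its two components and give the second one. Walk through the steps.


Split 'rainbow' into 'rain' + 'bow'. The second part is 'bow'.

bow


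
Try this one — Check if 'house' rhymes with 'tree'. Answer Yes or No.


Rime (stressed vowel + following sounds) of 'house': -ouse = /aʊs/
Rime of 'tree': -ee = /iː/
/aʊs/ and /iː/ are different ending sounds, so the words do not rhyme.

No


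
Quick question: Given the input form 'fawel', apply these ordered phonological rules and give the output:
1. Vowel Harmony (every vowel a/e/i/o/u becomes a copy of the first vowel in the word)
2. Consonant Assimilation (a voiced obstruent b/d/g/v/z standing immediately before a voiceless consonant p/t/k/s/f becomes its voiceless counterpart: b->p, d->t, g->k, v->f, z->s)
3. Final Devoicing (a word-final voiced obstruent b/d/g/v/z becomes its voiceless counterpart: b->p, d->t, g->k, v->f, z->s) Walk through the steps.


Starting form: 'fawel'
Rule 1: Vowel Harmony: all vowels become 'a' (matching first vowel). 'fawel' -> 'fawal'
Rule 2: Consonant Assimilation: no voiced obstruent (b/d/g/v/z) stands immediately before a voiceless consonant (p/t/k/s/f). No change.
Rule 3: Final Devoicing: final consonant 'l' is not one of the voiced obstruents b/d/g/v/z. No change.
Final form: 'fawal'

fawal


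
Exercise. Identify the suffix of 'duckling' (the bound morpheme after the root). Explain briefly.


The word 'duckling' = 'duck' (root) + '-ling' (suffix). The suffix is '-ling'.

ling


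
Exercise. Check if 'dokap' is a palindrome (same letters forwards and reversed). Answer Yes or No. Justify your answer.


Forward: 'dokap'
Reversed: 'pakod'
They differ.

No


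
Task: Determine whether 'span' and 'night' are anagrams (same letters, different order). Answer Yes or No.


Sorted letters of 'span': 'anps'
Sorted letters of 'night': 'ghint'
They do not match.

No


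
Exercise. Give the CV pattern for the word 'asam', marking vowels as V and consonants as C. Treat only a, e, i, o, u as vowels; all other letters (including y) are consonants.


Letter mapping: a = V, s = C, a = V, m = C.

VCVC


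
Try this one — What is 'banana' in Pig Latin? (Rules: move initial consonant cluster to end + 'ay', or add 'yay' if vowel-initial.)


'banana': move consonant cluster 'b' to end and add 'ay': 'ananabay'.

ananabay


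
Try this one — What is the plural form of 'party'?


Apply rule: Change -y to -ies (consonant + y). 'party' becomes 'parties'.

parties


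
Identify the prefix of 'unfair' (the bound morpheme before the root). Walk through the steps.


The word 'unfair' = 'un' (prefix) + 'fair' (root). The prefix is 'un'.

un


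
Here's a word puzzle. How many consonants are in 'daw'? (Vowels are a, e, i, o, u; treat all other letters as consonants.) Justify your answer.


Consonants in 'daw': d, w = 2 consonants.

2


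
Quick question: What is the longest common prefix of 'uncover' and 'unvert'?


Compare from the start: 2 characters match: 'un'. Mismatch at position 3: 'c' vs 'v'.

un


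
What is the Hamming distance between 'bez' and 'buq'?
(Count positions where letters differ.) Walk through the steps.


Alignment:
Position 1: 'b' vs 'b' = match
Position 2: 'e' vs 'u' = DIFFER
Position 3: 'z' vs 'q' = DIFFER
Total differences: 2

2


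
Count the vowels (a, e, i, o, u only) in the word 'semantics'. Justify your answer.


Vowels in 'semantics': e, a, i = 3 vowels.

3


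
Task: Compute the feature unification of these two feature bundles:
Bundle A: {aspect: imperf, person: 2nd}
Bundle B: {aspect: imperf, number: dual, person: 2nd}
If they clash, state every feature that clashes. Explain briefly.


Compare features:
aspect: A=imperf vs B=imperf -> unified: imperf
number: A=_ vs B=dual -> unified: dual
person: A=2nd vs B=2nd -> unified: 2nd
No clashes found.

Unified: {aspect: imperf, number: dual, person: 2nd}


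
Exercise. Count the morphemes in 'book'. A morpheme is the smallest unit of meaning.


Decomposition: book (free morpheme) = 1 morpheme(s)

1 morphemes


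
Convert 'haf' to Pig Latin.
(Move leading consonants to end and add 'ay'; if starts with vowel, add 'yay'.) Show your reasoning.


'haf': move consonant cluster 'h' to end and add 'ay': 'afhay'.

afhay


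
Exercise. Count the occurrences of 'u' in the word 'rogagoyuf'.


Letter 'u' in 'rogagoyuf': found at position(s) 8 = 1 occurrence(s).

1


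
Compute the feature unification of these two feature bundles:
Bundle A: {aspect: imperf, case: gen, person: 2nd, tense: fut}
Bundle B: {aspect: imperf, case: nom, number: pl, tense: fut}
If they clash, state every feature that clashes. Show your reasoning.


Compare features:
aspect: A=imperf vs B=imperf -> unified: imperf
case: A=gen vs B=nom -> CLASH
number: A=_ vs B=pl -> unified: pl
person: A=2nd vs B=_ -> unified: 2nd
tense: A=fut vs B=fut -> unified: fut
Clash detected on feature 'case' (gen vs nom); unification fails.

CLASH on 'case' (gen vs nom)


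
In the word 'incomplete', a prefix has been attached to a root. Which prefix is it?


The word 'incomplete' = 'in' (prefix) + 'complete' (root). The prefix is 'in'.

in


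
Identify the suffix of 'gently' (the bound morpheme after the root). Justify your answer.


The word 'gently' = 'gentle' (root) + '-ly' (suffix). The suffix is '-ly'.

ly


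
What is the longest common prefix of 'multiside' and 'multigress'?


Compare from the start: 5 characters match: 'multi'. Mismatch at position 6: 's' vs 'g'.

multi


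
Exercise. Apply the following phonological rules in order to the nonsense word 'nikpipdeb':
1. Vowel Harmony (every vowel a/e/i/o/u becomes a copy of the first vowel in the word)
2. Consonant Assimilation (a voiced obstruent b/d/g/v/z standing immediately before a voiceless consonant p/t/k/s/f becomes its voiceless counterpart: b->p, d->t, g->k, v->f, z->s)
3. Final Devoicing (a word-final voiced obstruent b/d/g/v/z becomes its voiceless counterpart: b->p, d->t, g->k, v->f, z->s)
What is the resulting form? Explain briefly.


Starting form: 'nikpipdeb'
Rule 1: Vowel Harmony: all vowels become 'i' (matching first vowel). 'nikpipdeb' -> 'nikpipdib'
Rule 2: Consonant Assimilation: no voiced obstruent (b/d/g/v/z) stands immediately before a voiceless consonant (p/t/k/s/f). No change.
Rule 3: Final Devoicing: word-final voiced obstruent 'b' becomes voiceless 'p'. 'nikpipdib' -> 'nikpipdip'
Final form: 'nikpipdip'

nikpipdip


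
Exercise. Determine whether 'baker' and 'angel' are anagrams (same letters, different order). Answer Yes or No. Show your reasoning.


Sorted letters of 'baker': 'abekr'
Sorted letters of 'angel': 'aegln'
They do not match.

No


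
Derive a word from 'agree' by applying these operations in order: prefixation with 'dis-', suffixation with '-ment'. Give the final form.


Step 1: Add prefix 'dis-' to 'agree' = 'disagree'
Step 2: Add suffix '-ment' to 'disagree' = 'disagreement'

disagreement


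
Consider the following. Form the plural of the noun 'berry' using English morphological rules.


Apply rule: Change -y to -ies (consonant + y). 'berry' becomes 'berries'.

berries


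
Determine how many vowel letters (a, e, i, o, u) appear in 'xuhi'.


Vowels in 'xuhi': u, i = 2 vowels.

2


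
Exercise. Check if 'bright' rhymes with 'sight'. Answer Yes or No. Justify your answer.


Rime (stressed vowel + following sounds) of 'bright': -ight = /aɪt/
Rime of 'sight': -ight = /aɪt/
/aɪt/ and /aɪt/ are the same ending sound, so the words rhyme.

Yes


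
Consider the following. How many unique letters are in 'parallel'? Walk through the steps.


Unique letters in 'parallel': {a, e, l, p, r} = 5 distinct letters.

5


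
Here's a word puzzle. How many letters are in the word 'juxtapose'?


Spell out 'juxtapose' and number each letter: j(1), u(2), x(3), t(4), a(5), p(6), o(7), s(8), e(9). Total: 9 letters.

9


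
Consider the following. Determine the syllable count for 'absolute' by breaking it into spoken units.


Break 'absolute' into syllables: ab-so-lute -> ab | so | lute = 3 syllables

3 syllables


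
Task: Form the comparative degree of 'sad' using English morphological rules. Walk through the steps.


Apply comparative formation (double final consonant, add -er): 'sad' -> 'sadder'.

sadder


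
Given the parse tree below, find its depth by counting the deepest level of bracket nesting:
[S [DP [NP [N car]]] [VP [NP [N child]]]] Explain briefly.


Count bracket nesting levels:
'[' at pos 0: depth = 1
'[' at pos 3: depth = 2
'[' at pos 7: depth = 3
'[' at pos 11: depth = 4
'[' at pos 21: depth = 2
'[' at pos 25: depth = 3
'[' at pos 29: depth = 4
Maximum depth reached: 4

4


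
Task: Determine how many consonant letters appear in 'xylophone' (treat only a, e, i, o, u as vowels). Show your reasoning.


Consonants in 'xylophone': x, y, l, p, h, n = 6 consonants.

6


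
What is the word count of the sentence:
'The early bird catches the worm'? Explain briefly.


Split into words: The | early | bird | catches | the | worm = 6 words.

6


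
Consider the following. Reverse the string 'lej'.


Reverse 'lej' character by character: 'jel'.

jel


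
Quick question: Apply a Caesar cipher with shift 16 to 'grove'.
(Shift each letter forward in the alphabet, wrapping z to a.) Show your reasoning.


Shift each letter by 16: g -> w, r -> h, o -> e, v -> l, e -> u. Result: 'whelu'.

whelu


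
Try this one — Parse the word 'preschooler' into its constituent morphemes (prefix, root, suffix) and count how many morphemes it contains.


Step 1: Identify prefix: 'pre' (meaning: before)
Step 2: Identify root: 'school'
Step 3: Identify suffix(es): 'er'
Decomposition: pre- (prefix: before) + school (root) + -er (suffix: one who)
Total morphemes: 3

3 morphemes (pre- (prefix: before) + school (root) + -er (suffix: one who))


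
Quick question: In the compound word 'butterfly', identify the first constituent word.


Split 'butterfly' into 'butter' + 'fly'. The first part is 'butter'.

butter


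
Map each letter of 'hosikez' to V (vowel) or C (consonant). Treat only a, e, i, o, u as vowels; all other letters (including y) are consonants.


Letter mapping: h = C, o = V, s = C, i = V, k = C, e = V, z = C.

CVCVCVC


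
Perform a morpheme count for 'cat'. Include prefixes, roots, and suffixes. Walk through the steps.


Decomposition: cat (free morpheme) = 1 morpheme(s)

1 morphemes


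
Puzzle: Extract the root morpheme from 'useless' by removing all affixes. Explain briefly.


Remove suffix '-less' from 'useless' to get root 'use'.

use


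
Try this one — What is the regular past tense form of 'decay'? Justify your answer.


Apply rule: Add -ed. 'decay' becomes 'decayed'.

decayed


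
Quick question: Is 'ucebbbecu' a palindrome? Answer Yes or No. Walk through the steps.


Forward: 'ucebbbecu'
Reversed: 'ucebbbecu'
They are identical.

Yes


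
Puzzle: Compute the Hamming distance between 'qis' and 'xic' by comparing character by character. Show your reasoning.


Alignment:
Position 1: 'q' vs 'x' = DIFFER
Position 2: 'i' vs 'i' = match
Position 3: 's' vs 'c' = DIFFER
Total differences: 2

2


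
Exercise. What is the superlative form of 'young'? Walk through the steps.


Apply superlative formation (add -est): 'young' -> 'youngest'.

youngest


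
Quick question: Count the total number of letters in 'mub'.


Spell out 'mub' and number each letter: m(1), u(2), b(3). Total: 3 letters.

3


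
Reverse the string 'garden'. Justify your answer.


Reverse 'garden' character by character: 'nedrag'.

nedrag


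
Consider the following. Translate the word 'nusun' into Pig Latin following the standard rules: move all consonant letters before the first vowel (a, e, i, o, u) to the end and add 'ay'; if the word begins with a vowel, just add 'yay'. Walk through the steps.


'nusun': move consonant cluster 'n' to end and add 'ay': 'usunnay'.

usunnay


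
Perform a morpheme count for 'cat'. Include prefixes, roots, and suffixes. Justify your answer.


Decomposition: cat (free morpheme) = 1 morpheme(s)

1 morphemes


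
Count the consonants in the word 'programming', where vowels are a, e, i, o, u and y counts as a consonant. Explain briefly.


Consonants in 'programming': p, r, g, r, m, m, n, g = 8 consonants.

8


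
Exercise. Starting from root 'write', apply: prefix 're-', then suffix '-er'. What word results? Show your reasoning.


Step 1: Add prefix 're-' to 'write' = 'rewrite'
Step 2: Add suffix '-er' to 'rewrite' = 'rewriter'

rewriter


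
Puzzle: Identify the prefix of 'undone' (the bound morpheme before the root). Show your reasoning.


The word 'undone' = 'un' (prefix) + 'done' (root). The prefix is 'un'.

un


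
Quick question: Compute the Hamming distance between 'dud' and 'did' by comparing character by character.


Alignment:
Position 1: 'd' vs 'd' = match
Position 2: 'u' vs 'i' = DIFFER
Position 3: 'd' vs 'd' = match
Total differences: 1

1


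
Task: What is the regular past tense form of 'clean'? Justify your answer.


Apply rule: Add -ed. 'clean' becomes 'cleaned'.

cleaned


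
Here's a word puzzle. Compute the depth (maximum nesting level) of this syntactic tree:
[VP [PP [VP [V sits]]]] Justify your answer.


Count bracket nesting levels:
'[' at pos 0: depth = 1
'[' at pos 4: depth = 2
'[' at pos 8: depth = 3
'[' at pos 12: depth = 4
Maximum depth reached: 4

4


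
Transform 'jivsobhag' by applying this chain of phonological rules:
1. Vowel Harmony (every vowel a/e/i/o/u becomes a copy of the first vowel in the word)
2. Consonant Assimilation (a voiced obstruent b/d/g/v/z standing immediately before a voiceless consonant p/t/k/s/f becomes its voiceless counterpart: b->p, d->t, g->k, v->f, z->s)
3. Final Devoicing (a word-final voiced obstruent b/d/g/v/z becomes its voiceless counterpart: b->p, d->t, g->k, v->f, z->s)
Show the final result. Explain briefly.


Starting form: 'jivsobhag'
Rule 1: Vowel Harmony: all vowels become 'i' (matching first vowel). 'jivsobhag' -> 'jivsibhig'
Rule 2: Consonant Assimilation: voiced obstruent before voiceless consonant becomes voiceless ('vs' -> 'fs'). 'jivsibhig' -> 'jifsibhig'
Rule 3: Final Devoicing: word-final voiced obstruent 'g' becomes voiceless 'k'. 'jifsibhig' -> 'jifsibhik'
Final form: 'jifsibhik'

jifsibhik


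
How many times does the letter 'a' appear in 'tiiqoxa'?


Letter 'a' in 'tiiqoxa': found at position(s) 7 = 1 occurrence(s).

1


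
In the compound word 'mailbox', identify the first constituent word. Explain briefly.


Split 'mailbox' into 'mail' + 'box'. The first part is 'mail'.

mail


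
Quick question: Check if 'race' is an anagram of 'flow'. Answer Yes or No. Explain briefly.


Sorted letters of 'race': 'acer'
Sorted letters of 'flow': 'flow'
They do not match.

No


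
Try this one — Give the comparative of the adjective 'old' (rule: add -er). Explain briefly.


Apply comparative formation (add -er): 'old' -> 'older'.

older


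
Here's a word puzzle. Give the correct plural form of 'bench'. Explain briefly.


Apply rule: Add -es (sibilant/fricative ending). 'bench' becomes 'benches'.

benches


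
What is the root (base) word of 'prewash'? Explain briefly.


Remove prefix 'pre' from 'prewash' to get root 'wash'.

wash


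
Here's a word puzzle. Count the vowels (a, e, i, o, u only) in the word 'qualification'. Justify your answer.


Vowels in 'qualification': u, a, i, i, a, i, o = 7 vowels.

7


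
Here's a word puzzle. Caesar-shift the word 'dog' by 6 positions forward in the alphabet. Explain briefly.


Shift each letter by 6: d -> j, o -> u, g -> m. Result: 'jum'.

jum


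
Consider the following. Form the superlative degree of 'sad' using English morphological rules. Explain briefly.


Apply superlative formation (double final consonant, add -est): 'sad' -> 'saddest'.

saddest


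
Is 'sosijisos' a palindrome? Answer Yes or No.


Forward: 'sosijisos'
Reversed: 'sosijisos'
They are identical.

Yes


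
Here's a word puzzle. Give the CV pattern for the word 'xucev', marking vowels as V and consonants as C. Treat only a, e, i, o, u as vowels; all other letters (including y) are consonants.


Letter mapping: x = C, u = V, c = C, e = V, v = C.

CVCVC


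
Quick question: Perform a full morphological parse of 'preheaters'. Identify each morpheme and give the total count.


Step 1: Identify prefix: 'pre' (meaning: before)
Step 2: Identify root: 'heat'
Step 3: Identify suffix(es): 'er, s'
Decomposition: pre- (prefix: before) + heat (root) + -er (suffix: one who) + -s (plural)
Total morphemes: 4

4 morphemes (pre- (prefix: before) + heat (root) + -er (suffix: one who) + -s (plural))


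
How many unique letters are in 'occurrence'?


Unique letters in 'occurrence': {c, e, n, o, r, u} = 6 distinct letters.

6


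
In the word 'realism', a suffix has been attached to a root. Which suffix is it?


The word 'realism' = 'real' (root) + '-ism' (suffix). The suffix is '-ism'.

ism


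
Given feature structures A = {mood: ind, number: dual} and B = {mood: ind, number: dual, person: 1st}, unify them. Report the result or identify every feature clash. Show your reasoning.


Compare features:
mood: A=ind vs B=ind -> unified: ind
number: A=dual vs B=dual -> unified: dual
person: A=_ vs B=1st -> unified: 1st
No clashes found.

Unified: {mood: ind, number: dual, person: 1st}


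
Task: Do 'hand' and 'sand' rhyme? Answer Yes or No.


Rime (stressed vowel + following sounds) of 'hand': -and = /ænd/
Rime of 'sand': -and = /ænd/
/ænd/ and /ænd/ are the same ending sound, so the words rhyme.

Yes


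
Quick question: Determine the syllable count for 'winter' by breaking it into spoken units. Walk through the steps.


Break 'winter' into syllables: win-ter -> win | ter = 2 syllables

2 syllables


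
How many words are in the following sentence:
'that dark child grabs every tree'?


Split into words: that | dark | child | grabs | every | tree = 6 words.

6


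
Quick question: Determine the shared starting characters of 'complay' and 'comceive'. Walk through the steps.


Compare from the start: 3 characters match: 'com'. Mismatch at position 4: 'p' vs 'c'.

com


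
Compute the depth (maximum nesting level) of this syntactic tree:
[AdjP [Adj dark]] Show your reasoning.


Count bracket nesting levels:
'[' at pos 0: depth = 1
'[' at pos 6: depth = 2
Maximum depth reached: 2

2


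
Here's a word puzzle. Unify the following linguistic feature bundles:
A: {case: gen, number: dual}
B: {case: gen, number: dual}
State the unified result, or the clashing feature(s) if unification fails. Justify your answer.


Compare features:
case: A=gen vs B=gen -> unified: gen
number: A=dual vs B=dual -> unified: dual
No clashes found.

Unified: {case: gen, number: dual}


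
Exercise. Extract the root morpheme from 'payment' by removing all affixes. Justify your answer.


Remove suffix '-ment' from 'payment' to get root 'pay'.

pay


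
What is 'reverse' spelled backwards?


Reverse 'reverse' character by character: 'esrever'.

esrever


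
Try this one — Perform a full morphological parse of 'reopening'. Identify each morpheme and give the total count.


Step 1: Identify prefix: 're' (meaning: again)
Step 2: Identify root: 'open'
Step 3: Identify suffix(es): 'ing'
Decomposition: re- (prefix: again) + open (root) + -ing (suffix: ongoing action)
Total morphemes: 3

3 morphemes (re- (prefix: again) + open (root) + -ing (suffix: ongoing action))


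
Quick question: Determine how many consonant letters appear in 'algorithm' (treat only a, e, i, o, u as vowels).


Consonants in 'algorithm': l, g, r, t, h, m = 6 consonants.

6


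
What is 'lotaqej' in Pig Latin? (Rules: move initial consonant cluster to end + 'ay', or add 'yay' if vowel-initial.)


'lotaqej': move consonant cluster 'l' to end and add 'ay': 'otaqejlay'.

otaqejlay


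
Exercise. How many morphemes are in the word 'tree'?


Decomposition: tree (free morpheme) = 1 morpheme(s)

1 morphemes


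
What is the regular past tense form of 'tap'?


Apply rule: Double final consonant and add -ed. 'tap' becomes 'tapped'.

tapped


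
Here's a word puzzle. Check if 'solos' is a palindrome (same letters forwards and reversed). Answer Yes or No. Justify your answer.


Forward: 'solos'
Reversed: 'solos'
They are identical.

Yes


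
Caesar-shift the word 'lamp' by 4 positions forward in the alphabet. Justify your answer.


Shift each letter by 4: l -> p, a -> e, m -> q, p -> t. Result: 'peqt'.

peqt


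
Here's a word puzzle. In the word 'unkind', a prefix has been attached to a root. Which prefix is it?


The word 'unkind' = 'un' (prefix) + 'kind' (root). The prefix is 'un'.

un


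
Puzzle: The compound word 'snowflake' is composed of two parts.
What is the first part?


Split 'snowflake' into 'snow' + 'flake'. The first part is 'snow'.

snow


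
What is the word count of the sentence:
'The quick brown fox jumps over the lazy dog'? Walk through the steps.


Split into words: The | quick | brown | fox | jumps | over | the | lazy | dog = 9 words.

9


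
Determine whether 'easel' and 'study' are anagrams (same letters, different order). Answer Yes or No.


Sorted letters of 'easel': 'aeels'
Sorted letters of 'study': 'dstuy'
They do not match.

No


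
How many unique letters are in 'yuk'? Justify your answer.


Unique letters in 'yuk': {k, u, y} = 3 distinct letters.

3


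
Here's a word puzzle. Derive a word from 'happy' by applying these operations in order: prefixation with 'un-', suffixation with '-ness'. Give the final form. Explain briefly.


Step 1: Add prefix 'un-' to 'happy' = 'unhappy'
Step 2: Add suffix '-ness' to 'unhappy' = 'unhappiness'

unhappiness


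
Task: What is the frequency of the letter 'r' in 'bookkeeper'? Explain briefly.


Letter 'r' in 'bookkeeper': found at position(s) 10 = 1 occurrence(s).

1


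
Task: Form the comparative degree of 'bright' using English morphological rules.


Apply comparative formation (add -er): 'bright' -> 'brighter'.

brighter


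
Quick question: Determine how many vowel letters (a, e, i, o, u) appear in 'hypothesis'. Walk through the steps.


Vowels in 'hypothesis': o, e, i = 3 vowels.

3


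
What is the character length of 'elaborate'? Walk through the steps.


Spell out 'elaborate' and number each letter: e(1), l(2), a(3), b(4), o(5), r(6), a(7), t(8), e(9). Total: 9 letters.

9


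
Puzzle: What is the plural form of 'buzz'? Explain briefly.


Apply rule: Add -es (sibilant/fricative ending). 'buzz' becomes 'buzzes'.

buzzes


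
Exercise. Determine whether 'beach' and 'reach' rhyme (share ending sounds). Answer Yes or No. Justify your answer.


Rime (stressed vowel + following sounds) of 'beach': -each = /iːtʃ/
Rime of 'reach': -each = /iːtʃ/
/iːtʃ/ and /iːtʃ/ are the same ending sound, so the words rhyme.

Yes


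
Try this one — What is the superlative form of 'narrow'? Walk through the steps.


Apply superlative formation (add -est): 'narrow' -> 'narrowest'.

narrowest


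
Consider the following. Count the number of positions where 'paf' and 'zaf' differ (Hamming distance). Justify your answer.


Alignment:
Position 1: 'p' vs 'z' = DIFFER
Position 2: 'a' vs 'a' = match
Position 3: 'f' vs 'f' = match
Total differences: 1

1


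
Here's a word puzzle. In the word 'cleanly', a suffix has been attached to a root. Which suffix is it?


The word 'cleanly' = 'clean' (root) + '-ly' (suffix). The suffix is '-ly'.

ly


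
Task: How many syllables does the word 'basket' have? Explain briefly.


Break 'basket' into syllables: bas-ket -> bas | ket = 2 syllables

2 syllables


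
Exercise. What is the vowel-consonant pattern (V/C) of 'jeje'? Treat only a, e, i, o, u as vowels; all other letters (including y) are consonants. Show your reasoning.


Letter mapping: j = C, e = V, j = C, e = V.

CVCV


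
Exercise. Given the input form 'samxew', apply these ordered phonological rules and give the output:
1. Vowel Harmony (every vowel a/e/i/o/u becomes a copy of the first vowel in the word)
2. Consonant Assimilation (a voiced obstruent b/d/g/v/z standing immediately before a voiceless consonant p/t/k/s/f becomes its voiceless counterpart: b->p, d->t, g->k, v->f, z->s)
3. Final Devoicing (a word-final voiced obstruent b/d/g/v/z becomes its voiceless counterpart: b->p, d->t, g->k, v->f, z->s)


Starting form: 'samxew'
Rule 1: Vowel Harmony: all vowels become 'a' (matching first vowel). 'samxew' -> 'samxaw'
Rule 2: Consonant Assimilation: no voiced obstruent (b/d/g/v/z) stands immediately before a voiceless consonant (p/t/k/s/f). No change.
Rule 3: Final Devoicing: final consonant 'w' is not one of the voiced obstruents b/d/g/v/z. No change.
Final form: 'samxaw'

samxaw
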